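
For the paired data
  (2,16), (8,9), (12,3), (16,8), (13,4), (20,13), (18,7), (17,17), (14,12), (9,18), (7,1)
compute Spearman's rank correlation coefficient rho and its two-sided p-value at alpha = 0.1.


Step 1: Rank x and y separately (midranks; no ties here).
rank(x): 2->1, 8->3, 12->5, 16->8, 13->6, 20->11, 18->10, 17->9, 14->7, 9->4, 7->2
rank(y): 16->9, 9->6, 3->2, 8->5, 4->3, 13->8, 7->4, 17->10, 12->7, 18->11, 1->1
Step 2: d_i = R_x(i) - R_y(i); compute d_i^2.
  (1-9)^2=64, (3-6)^2=9, (5-2)^2=9, (8-5)^2=9, (6-3)^2=9, (11-8)^2=9, (10-4)^2=36, (9-10)^2=1, (7-7)^2=0, (4-11)^2=49, (2-1)^2=1
sum(d^2) = 196.
Step 3: rho = 1 - 6*196 / (11*(11^2 - 1)) = 1 - 1176/1320 = 0.109091.
Step 4: Under H0, t = rho * sqrt((n-2)/(1-rho^2)) = 0.3292 ~ t(9).
Step 5: Two-sided p-value from the t-distribution with 9 df = 0.749509.
Step 6: alpha = 0.1. fail to reject H0.

rho = 0.1091, p = 0.749509, fail to reject H0 at alpha = 0.1.


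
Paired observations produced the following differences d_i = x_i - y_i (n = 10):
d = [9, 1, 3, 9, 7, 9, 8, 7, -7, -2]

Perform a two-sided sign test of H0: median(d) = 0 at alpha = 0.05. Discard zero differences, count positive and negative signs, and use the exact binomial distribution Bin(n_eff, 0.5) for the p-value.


Step 1: Discard zero differences. Original n = 10; n_eff = number of nonzero differences = 10.
Nonzero differences (with sign): +9, +1, +3, +9, +7, +9, +8, +7, -7, -2
Step 2: Count signs: positive = 8, negative = 2.
Step 3: Under H0: P(positive) = 0.5, so the number of positives S ~ Bin(10, 0.5).
Step 4: Two-sided exact p-value = sum of Bin(10,0.5) probabilities at or below the observed probability = 0.109375.
Step 5: alpha = 0.05. fail to reject H0.

n_eff = 10, pos = 8, neg = 2, p = 0.109375, fail to reject H0.


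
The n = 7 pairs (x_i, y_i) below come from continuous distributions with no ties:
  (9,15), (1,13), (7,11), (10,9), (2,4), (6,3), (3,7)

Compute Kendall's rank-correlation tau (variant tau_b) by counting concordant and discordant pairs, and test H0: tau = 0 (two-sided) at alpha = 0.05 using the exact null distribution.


Step 1: Enumerate the 21 unordered pairs (i,j) with i<j and classify each by sign(x_j-x_i) * sign(y_j-y_i).
  (1,2):dx=-8,dy=-2->C; (1,3):dx=-2,dy=-4->C; (1,4):dx=+1,dy=-6->D; (1,5):dx=-7,dy=-11->C
  (1,6):dx=-3,dy=-12->C; (1,7):dx=-6,dy=-8->C; (2,3):dx=+6,dy=-2->D; (2,4):dx=+9,dy=-4->D
  (2,5):dx=+1,dy=-9->D; (2,6):dx=+5,dy=-10->D; (2,7):dx=+2,dy=-6->D; (3,4):dx=+3,dy=-2->D
  (3,5):dx=-5,dy=-7->C; (3,6):dx=-1,dy=-8->C; (3,7):dx=-4,dy=-4->C; (4,5):dx=-8,dy=-5->C
  (4,6):dx=-4,dy=-6->C; (4,7):dx=-7,dy=-2->C; (5,6):dx=+4,dy=-1->D; (5,7):dx=+1,dy=+3->C
  (6,7):dx=-3,dy=+4->D
Step 2: C = 12, D = 9, total pairs = 21.
Step 3: tau = (C - D)/(n(n-1)/2) = (12 - 9)/21 = 0.142857.
Step 4: Exact two-sided p-value (enumerate n! = 5040 permutations of y under H0): p = 0.772619.
Step 5: alpha = 0.05. fail to reject H0.

tau_b = 0.1429 (C=12, D=9), p = 0.772619, fail to reject H0.


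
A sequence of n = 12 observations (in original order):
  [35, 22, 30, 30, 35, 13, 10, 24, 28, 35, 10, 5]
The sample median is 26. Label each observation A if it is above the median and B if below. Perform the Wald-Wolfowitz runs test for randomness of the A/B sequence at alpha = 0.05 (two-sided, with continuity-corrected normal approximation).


Step 1: Compute median = 26; label A = above, B = below.
Labels in order: ABAAABBBAABB  (n_A = 6, n_B = 6)
Step 2: Count runs R = 6.
Step 3: Under H0 (random ordering), E[R] = 2*n_A*n_B/(n_A+n_B) + 1 = 2*6*6/12 + 1 = 7.0000.
        Var[R] = 2*n_A*n_B*(2*n_A*n_B - n_A - n_B) / ((n_A+n_B)^2 * (n_A+n_B-1)) = 4320/1584 = 2.7273.
        SD[R] = 1.6514.
Step 4: Continuity-corrected z = (R + 0.5 - E[R]) / SD[R] = (6 + 0.5 - 7.0000) / 1.6514 = -0.3028.
Step 5: Two-sided p-value via normal approximation = 2*(1 - Phi(|z|)) = 0.762069.
Step 6: alpha = 0.05. fail to reject H0.

R = 6, z = -0.3028, p = 0.762069, fail to reject H0.


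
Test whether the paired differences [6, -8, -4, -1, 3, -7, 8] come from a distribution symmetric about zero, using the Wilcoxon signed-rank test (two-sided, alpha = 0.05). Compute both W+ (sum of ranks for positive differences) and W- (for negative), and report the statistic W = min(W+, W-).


Step 1: Drop any zero differences (none here) and take |d_i|.
|d| = [6, 8, 4, 1, 3, 7, 8]
Step 2: Midrank |d_i| (ties get averaged ranks).
ranks: |6|->4, |8|->6.5, |4|->3, |1|->1, |3|->2, |7|->5, |8|->6.5
Step 3: Attach original signs; sum ranks with positive sign and with negative sign.
W+ = 4 + 2 + 6.5 = 12.5
W- = 6.5 + 3 + 1 + 5 = 15.5
(Check: W+ + W- = 28 should equal n(n+1)/2 = 28.)
Step 4: Test statistic W = min(W+, W-) = 12.5.
Step 5: Ties in |d|, so use the tie-corrected normal approximation.
        E[W] = n(n+1)/4 = 7*8/4 = 14.
        Tie groups: |d|=8 (t=2); sum(t^3 - t) = 6.
        Var[W] = n(n+1)(2n+1)/24 - sum(t^3-t)/48 = 840/24 - 6/48 = 34.875.
        z = (W - E[W]) / sqrt(Var[W]) = (12.5 - 14) / 5.9055 = -0.2540.
        Two-sided p = 2*Phi(z) = 0.799495.
Step 6: alpha = 0.05. fail to reject H0.

W+ = 12.5, W- = 15.5, W = min = 12.5, p = 0.799495, fail to reject H0.


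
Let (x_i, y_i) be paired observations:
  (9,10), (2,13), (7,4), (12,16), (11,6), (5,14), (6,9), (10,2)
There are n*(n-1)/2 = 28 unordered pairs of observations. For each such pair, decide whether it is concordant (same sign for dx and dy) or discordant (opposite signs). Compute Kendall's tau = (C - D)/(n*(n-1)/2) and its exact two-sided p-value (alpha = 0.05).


Step 1: Enumerate the 28 unordered pairs (i,j) with i<j and classify each by sign(x_j-x_i) * sign(y_j-y_i).
  (1,2):dx=-7,dy=+3->D; (1,3):dx=-2,dy=-6->C; (1,4):dx=+3,dy=+6->C; (1,5):dx=+2,dy=-4->D
  (1,6):dx=-4,dy=+4->D; (1,7):dx=-3,dy=-1->C; (1,8):dx=+1,dy=-8->D; (2,3):dx=+5,dy=-9->D
  (2,4):dx=+10,dy=+3->C; (2,5):dx=+9,dy=-7->D; (2,6):dx=+3,dy=+1->C; (2,7):dx=+4,dy=-4->D
  (2,8):dx=+8,dy=-11->D; (3,4):dx=+5,dy=+12->C; (3,5):dx=+4,dy=+2->C; (3,6):dx=-2,dy=+10->D
  (3,7):dx=-1,dy=+5->D; (3,8):dx=+3,dy=-2->D; (4,5):dx=-1,dy=-10->C; (4,6):dx=-7,dy=-2->C
  (4,7):dx=-6,dy=-7->C; (4,8):dx=-2,dy=-14->C; (5,6):dx=-6,dy=+8->D; (5,7):dx=-5,dy=+3->D
  (5,8):dx=-1,dy=-4->C; (6,7):dx=+1,dy=-5->D; (6,8):dx=+5,dy=-12->D; (7,8):dx=+4,dy=-7->D
Step 2: C = 12, D = 16, total pairs = 28.
Step 3: tau = (C - D)/(n(n-1)/2) = (12 - 16)/28 = -0.142857.
Step 4: Exact two-sided p-value (enumerate n! = 40320 permutations of y under H0): p = 0.719544.
Step 5: alpha = 0.05. fail to reject H0.

tau_b = -0.1429 (C=12, D=16), p = 0.719544, fail to reject H0.


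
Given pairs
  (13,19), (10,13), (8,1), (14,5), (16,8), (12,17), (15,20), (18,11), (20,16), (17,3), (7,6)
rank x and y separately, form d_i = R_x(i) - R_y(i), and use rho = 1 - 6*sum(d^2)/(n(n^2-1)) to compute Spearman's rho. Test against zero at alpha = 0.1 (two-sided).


Step 1: Rank x and y separately (midranks; no ties here).
rank(x): 13->5, 10->3, 8->2, 14->6, 16->8, 12->4, 15->7, 18->10, 20->11, 17->9, 7->1
rank(y): 19->10, 13->7, 1->1, 5->3, 8->5, 17->9, 20->11, 11->6, 16->8, 3->2, 6->4
Step 2: d_i = R_x(i) - R_y(i); compute d_i^2.
  (5-10)^2=25, (3-7)^2=16, (2-1)^2=1, (6-3)^2=9, (8-5)^2=9, (4-9)^2=25, (7-11)^2=16, (10-6)^2=16, (11-8)^2=9, (9-2)^2=49, (1-4)^2=9
sum(d^2) = 184.
Step 3: rho = 1 - 6*184 / (11*(11^2 - 1)) = 1 - 1104/1320 = 0.163636.
Step 4: Under H0, t = rho * sqrt((n-2)/(1-rho^2)) = 0.4976 ~ t(9).
Step 5: Two-sided p-value from the t-distribution with 9 df = 0.630685.
Step 6: alpha = 0.1. fail to reject H0.

rho = 0.1636, p = 0.630685, fail to reject H0 at alpha = 0.1.


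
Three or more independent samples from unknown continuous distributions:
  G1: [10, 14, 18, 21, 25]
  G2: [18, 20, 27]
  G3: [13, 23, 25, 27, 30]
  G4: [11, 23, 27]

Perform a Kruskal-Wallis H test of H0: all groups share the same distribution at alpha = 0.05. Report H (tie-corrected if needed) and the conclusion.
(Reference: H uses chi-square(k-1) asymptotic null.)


Step 1: Combine all N = 16 observations and assign midranks.
sorted (value, group, rank): (10,G1,1), (11,G4,2), (13,G3,3), (14,G1,4), (18,G1,5.5), (18,G2,5.5), (20,G2,7), (21,G1,8), (23,G3,9.5), (23,G4,9.5), (25,G1,11.5), (25,G3,11.5), (27,G2,14), (27,G3,14), (27,G4,14), (30,G3,16)
Step 2: Sum ranks within each group.
R_1 = 30 (n_1 = 5)
R_2 = 26.5 (n_2 = 3)
R_3 = 54 (n_3 = 5)
R_4 = 25.5 (n_4 = 3)
Step 3: H = 12/(N(N+1)) * sum(R_i^2/n_i) - 3(N+1)
     = 12/(16*17) * (30^2/5 + 26.5^2/3 + 54^2/5 + 25.5^2/3) - 3*17
     = 0.044118 * 1214.03 - 51
     = 2.560294.
Step 4: Ties present; correction factor C = 1 - 42/(16^3 - 16) = 0.989706. Corrected H = 2.560294 / 0.989706 = 2.586924.
Step 5: Under H0, H ~ chi^2(3); p-value = 0.459787.
Step 6: alpha = 0.05. fail to reject H0.

H = 2.5869, df = 3, p = 0.459787, fail to reject H0.


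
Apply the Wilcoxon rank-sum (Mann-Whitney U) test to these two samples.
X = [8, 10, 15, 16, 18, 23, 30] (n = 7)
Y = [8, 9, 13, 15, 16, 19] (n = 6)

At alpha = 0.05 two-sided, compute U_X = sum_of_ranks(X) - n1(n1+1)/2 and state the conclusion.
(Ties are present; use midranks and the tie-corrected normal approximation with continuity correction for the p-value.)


Step 1: Combine and sort all 13 observations; assign midranks.
sorted (value, group): (8,X), (8,Y), (9,Y), (10,X), (13,Y), (15,X), (15,Y), (16,X), (16,Y), (18,X), (19,Y), (23,X), (30,X)
ranks: 8->1.5, 8->1.5, 9->3, 10->4, 13->5, 15->6.5, 15->6.5, 16->8.5, 16->8.5, 18->10, 19->11, 23->12, 30->13
Step 2: Rank sum for X: R1 = 1.5 + 4 + 6.5 + 8.5 + 10 + 12 + 13 = 55.5.
Step 3: U_X = R1 - n1(n1+1)/2 = 55.5 - 7*8/2 = 55.5 - 28 = 27.5.
       U_Y = n1*n2 - U_X = 42 - 27.5 = 14.5.
Step 4: Ties are present, so use the tie-corrected normal approximation (with continuity correction) for the p-value.
Step 5: p-value = 0.389405; compare to alpha = 0.05. fail to reject H0.

U_X = 27.5, p = 0.389405, fail to reject H0 at alpha = 0.05.


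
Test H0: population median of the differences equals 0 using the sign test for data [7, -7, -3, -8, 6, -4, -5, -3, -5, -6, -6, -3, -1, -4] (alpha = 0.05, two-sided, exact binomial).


Step 1: Discard zero differences. Original n = 14; n_eff = number of nonzero differences = 14.
Nonzero differences (with sign): +7, -7, -3, -8, +6, -4, -5, -3, -5, -6, -6, -3, -1, -4
Step 2: Count signs: positive = 2, negative = 12.
Step 3: Under H0: P(positive) = 0.5, so the number of positives S ~ Bin(14, 0.5).
Step 4: Two-sided exact p-value = sum of Bin(14,0.5) probabilities at or below the observed probability = 0.012939.
Step 5: alpha = 0.05. reject H0.

n_eff = 14, pos = 2, neg = 12, p = 0.012939, reject H0.


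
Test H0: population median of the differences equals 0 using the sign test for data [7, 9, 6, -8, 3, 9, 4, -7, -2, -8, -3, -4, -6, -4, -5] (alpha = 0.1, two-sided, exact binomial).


Step 1: Discard zero differences. Original n = 15; n_eff = number of nonzero differences = 15.
Nonzero differences (with sign): +7, +9, +6, -8, +3, +9, +4, -7, -2, -8, -3, -4, -6, -4, -5
Step 2: Count signs: positive = 6, negative = 9.
Step 3: Under H0: P(positive) = 0.5, so the number of positives S ~ Bin(15, 0.5).
Step 4: Two-sided exact p-value = sum of Bin(15,0.5) probabilities at or below the observed probability = 0.607239.
Step 5: alpha = 0.1. fail to reject H0.

n_eff = 15, pos = 6, neg = 9, p = 0.607239, fail to reject H0.


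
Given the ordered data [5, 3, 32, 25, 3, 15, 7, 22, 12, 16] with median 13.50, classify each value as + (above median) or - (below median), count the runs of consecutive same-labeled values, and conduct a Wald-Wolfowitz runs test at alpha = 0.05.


Step 1: Compute median = 13.50; label A = above, B = below.
Labels in order: BBAABABABA  (n_A = 5, n_B = 5)
Step 2: Count runs R = 8.
Step 3: Under H0 (random ordering), E[R] = 2*n_A*n_B/(n_A+n_B) + 1 = 2*5*5/10 + 1 = 6.0000.
        Var[R] = 2*n_A*n_B*(2*n_A*n_B - n_A - n_B) / ((n_A+n_B)^2 * (n_A+n_B-1)) = 2000/900 = 2.2222.
        SD[R] = 1.4907.
Step 4: Continuity-corrected z = (R - 0.5 - E[R]) / SD[R] = (8 - 0.5 - 6.0000) / 1.4907 = 1.0062.
Step 5: Two-sided p-value via normal approximation = 2*(1 - Phi(|z|)) = 0.314305.
Step 6: alpha = 0.05. fail to reject H0.

R = 8, z = 1.0062, p = 0.314305, fail to reject H0.


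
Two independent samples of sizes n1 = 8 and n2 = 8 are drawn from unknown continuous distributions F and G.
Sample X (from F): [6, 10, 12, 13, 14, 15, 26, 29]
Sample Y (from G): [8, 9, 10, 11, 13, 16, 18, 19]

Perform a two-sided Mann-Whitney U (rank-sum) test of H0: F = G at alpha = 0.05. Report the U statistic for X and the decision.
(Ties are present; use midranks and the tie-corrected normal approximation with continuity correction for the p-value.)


Step 1: Combine and sort all 16 observations; assign midranks.
sorted (value, group): (6,X), (8,Y), (9,Y), (10,X), (10,Y), (11,Y), (12,X), (13,X), (13,Y), (14,X), (15,X), (16,Y), (18,Y), (19,Y), (26,X), (29,X)
ranks: 6->1, 8->2, 9->3, 10->4.5, 10->4.5, 11->6, 12->7, 13->8.5, 13->8.5, 14->10, 15->11, 16->12, 18->13, 19->14, 26->15, 29->16
Step 2: Rank sum for X: R1 = 1 + 4.5 + 7 + 8.5 + 10 + 11 + 15 + 16 = 73.
Step 3: U_X = R1 - n1(n1+1)/2 = 73 - 8*9/2 = 73 - 36 = 37.
       U_Y = n1*n2 - U_X = 64 - 37 = 27.
Step 4: Ties are present, so use the tie-corrected normal approximation (with continuity correction) for the p-value.
Step 5: p-value = 0.636006; compare to alpha = 0.05. fail to reject H0.

U_X = 37, p = 0.636006, fail to reject H0 at alpha = 0.05.


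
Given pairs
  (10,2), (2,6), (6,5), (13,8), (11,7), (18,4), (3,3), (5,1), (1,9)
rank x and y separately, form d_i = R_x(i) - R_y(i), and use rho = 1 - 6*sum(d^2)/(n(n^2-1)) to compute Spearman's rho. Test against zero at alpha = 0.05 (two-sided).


Step 1: Rank x and y separately (midranks; no ties here).
rank(x): 10->6, 2->2, 6->5, 13->8, 11->7, 18->9, 3->3, 5->4, 1->1
rank(y): 2->2, 6->6, 5->5, 8->8, 7->7, 4->4, 3->3, 1->1, 9->9
Step 2: d_i = R_x(i) - R_y(i); compute d_i^2.
  (6-2)^2=16, (2-6)^2=16, (5-5)^2=0, (8-8)^2=0, (7-7)^2=0, (9-4)^2=25, (3-3)^2=0, (4-1)^2=9, (1-9)^2=64
sum(d^2) = 130.
Step 3: rho = 1 - 6*130 / (9*(9^2 - 1)) = 1 - 780/720 = -0.083333.
Step 4: Under H0, t = rho * sqrt((n-2)/(1-rho^2)) = -0.2212 ~ t(7).
Step 5: Two-sided p-value from the t-distribution with 7 df = 0.831214.
Step 6: alpha = 0.05. fail to reject H0.

rho = -0.0833, p = 0.831214, fail to reject H0 at alpha = 0.05.


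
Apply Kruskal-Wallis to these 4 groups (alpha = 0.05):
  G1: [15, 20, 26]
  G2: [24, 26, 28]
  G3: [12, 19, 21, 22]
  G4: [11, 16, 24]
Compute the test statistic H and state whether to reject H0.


Step 1: Combine all N = 13 observations and assign midranks.
sorted (value, group, rank): (11,G4,1), (12,G3,2), (15,G1,3), (16,G4,4), (19,G3,5), (20,G1,6), (21,G3,7), (22,G3,8), (24,G2,9.5), (24,G4,9.5), (26,G1,11.5), (26,G2,11.5), (28,G2,13)
Step 2: Sum ranks within each group.
R_1 = 20.5 (n_1 = 3)
R_2 = 34 (n_2 = 3)
R_3 = 22 (n_3 = 4)
R_4 = 14.5 (n_4 = 3)
Step 3: H = 12/(N(N+1)) * sum(R_i^2/n_i) - 3(N+1)
     = 12/(13*14) * (20.5^2/3 + 34^2/3 + 22^2/4 + 14.5^2/3) - 3*14
     = 0.065934 * 716.5 - 42
     = 5.241758.
Step 4: Ties present; correction factor C = 1 - 12/(13^3 - 13) = 0.994505. Corrected H = 5.241758 / 0.994505 = 5.270718.
Step 5: Under H0, H ~ chi^2(3); p-value = 0.153014.
Step 6: alpha = 0.05. fail to reject H0.

H = 5.2707, df = 3, p = 0.153014, fail to reject H0.


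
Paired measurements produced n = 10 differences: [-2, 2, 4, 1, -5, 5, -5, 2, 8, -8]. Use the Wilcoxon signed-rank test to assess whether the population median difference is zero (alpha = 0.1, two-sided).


Step 1: Drop any zero differences (none here) and take |d_i|.
|d| = [2, 2, 4, 1, 5, 5, 5, 2, 8, 8]
Step 2: Midrank |d_i| (ties get averaged ranks).
ranks: |2|->3, |2|->3, |4|->5, |1|->1, |5|->7, |5|->7, |5|->7, |2|->3, |8|->9.5, |8|->9.5
Step 3: Attach original signs; sum ranks with positive sign and with negative sign.
W+ = 3 + 5 + 1 + 7 + 3 + 9.5 = 28.5
W- = 3 + 7 + 7 + 9.5 = 26.5
(Check: W+ + W- = 55 should equal n(n+1)/2 = 55.)
Step 4: Test statistic W = min(W+, W-) = 26.5.
Step 5: Ties in |d|, so use the tie-corrected normal approximation.
        E[W] = n(n+1)/4 = 10*11/4 = 27.5.
        Tie groups: |d|=2 (t=3), |d|=5 (t=3), |d|=8 (t=2); sum(t^3 - t) = 54.
        Var[W] = n(n+1)(2n+1)/24 - sum(t^3-t)/48 = 2310/24 - 54/48 = 95.125.
        z = (W - E[W]) / sqrt(Var[W]) = (26.5 - 27.5) / 9.7532 = -0.1025.
        Two-sided p = 2*Phi(z) = 0.918336.
Step 6: alpha = 0.1. fail to reject H0.

W+ = 28.5, W- = 26.5, W = min = 26.5, p = 0.918336, fail to reject H0.


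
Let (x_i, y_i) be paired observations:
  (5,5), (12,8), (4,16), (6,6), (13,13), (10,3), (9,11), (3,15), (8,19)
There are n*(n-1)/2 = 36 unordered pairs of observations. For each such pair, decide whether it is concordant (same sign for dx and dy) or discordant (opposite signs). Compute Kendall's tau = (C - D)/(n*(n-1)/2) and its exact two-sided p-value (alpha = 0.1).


Step 1: Enumerate the 36 unordered pairs (i,j) with i<j and classify each by sign(x_j-x_i) * sign(y_j-y_i).
  (1,2):dx=+7,dy=+3->C; (1,3):dx=-1,dy=+11->D; (1,4):dx=+1,dy=+1->C; (1,5):dx=+8,dy=+8->C
  (1,6):dx=+5,dy=-2->D; (1,7):dx=+4,dy=+6->C; (1,8):dx=-2,dy=+10->D; (1,9):dx=+3,dy=+14->C
  (2,3):dx=-8,dy=+8->D; (2,4):dx=-6,dy=-2->C; (2,5):dx=+1,dy=+5->C; (2,6):dx=-2,dy=-5->C
  (2,7):dx=-3,dy=+3->D; (2,8):dx=-9,dy=+7->D; (2,9):dx=-4,dy=+11->D; (3,4):dx=+2,dy=-10->D
  (3,5):dx=+9,dy=-3->D; (3,6):dx=+6,dy=-13->D; (3,7):dx=+5,dy=-5->D; (3,8):dx=-1,dy=-1->C
  (3,9):dx=+4,dy=+3->C; (4,5):dx=+7,dy=+7->C; (4,6):dx=+4,dy=-3->D; (4,7):dx=+3,dy=+5->C
  (4,8):dx=-3,dy=+9->D; (4,9):dx=+2,dy=+13->C; (5,6):dx=-3,dy=-10->C; (5,7):dx=-4,dy=-2->C
  (5,8):dx=-10,dy=+2->D; (5,9):dx=-5,dy=+6->D; (6,7):dx=-1,dy=+8->D; (6,8):dx=-7,dy=+12->D
  (6,9):dx=-2,dy=+16->D; (7,8):dx=-6,dy=+4->D; (7,9):dx=-1,dy=+8->D; (8,9):dx=+5,dy=+4->C
Step 2: C = 16, D = 20, total pairs = 36.
Step 3: tau = (C - D)/(n(n-1)/2) = (16 - 20)/36 = -0.111111.
Step 4: Exact two-sided p-value (enumerate n! = 362880 permutations of y under H0): p = 0.761414.
Step 5: alpha = 0.1. fail to reject H0.

tau_b = -0.1111 (C=16, D=20), p = 0.761414, fail to reject H0.


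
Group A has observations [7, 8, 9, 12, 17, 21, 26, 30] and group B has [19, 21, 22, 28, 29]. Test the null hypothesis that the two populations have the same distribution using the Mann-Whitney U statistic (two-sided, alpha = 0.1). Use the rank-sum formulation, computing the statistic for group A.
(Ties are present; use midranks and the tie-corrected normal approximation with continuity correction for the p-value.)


Step 1: Combine and sort all 13 observations; assign midranks.
sorted (value, group): (7,X), (8,X), (9,X), (12,X), (17,X), (19,Y), (21,X), (21,Y), (22,Y), (26,X), (28,Y), (29,Y), (30,X)
ranks: 7->1, 8->2, 9->3, 12->4, 17->5, 19->6, 21->7.5, 21->7.5, 22->9, 26->10, 28->11, 29->12, 30->13
Step 2: Rank sum for X: R1 = 1 + 2 + 3 + 4 + 5 + 7.5 + 10 + 13 = 45.5.
Step 3: U_X = R1 - n1(n1+1)/2 = 45.5 - 8*9/2 = 45.5 - 36 = 9.5.
       U_Y = n1*n2 - U_X = 40 - 9.5 = 30.5.
Step 4: Ties are present, so use the tie-corrected normal approximation (with continuity correction) for the p-value.
Step 5: p-value = 0.142685; compare to alpha = 0.1. fail to reject H0.

U_X = 9.5, p = 0.142685, fail to reject H0 at alpha = 0.1.


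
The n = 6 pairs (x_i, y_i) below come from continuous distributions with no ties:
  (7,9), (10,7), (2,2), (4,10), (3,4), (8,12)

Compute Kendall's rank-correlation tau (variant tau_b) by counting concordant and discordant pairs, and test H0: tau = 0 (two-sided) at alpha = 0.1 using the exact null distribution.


Step 1: Enumerate the 15 unordered pairs (i,j) with i<j and classify each by sign(x_j-x_i) * sign(y_j-y_i).
  (1,2):dx=+3,dy=-2->D; (1,3):dx=-5,dy=-7->C; (1,4):dx=-3,dy=+1->D; (1,5):dx=-4,dy=-5->C
  (1,6):dx=+1,dy=+3->C; (2,3):dx=-8,dy=-5->C; (2,4):dx=-6,dy=+3->D; (2,5):dx=-7,dy=-3->C
  (2,6):dx=-2,dy=+5->D; (3,4):dx=+2,dy=+8->C; (3,5):dx=+1,dy=+2->C; (3,6):dx=+6,dy=+10->C
  (4,5):dx=-1,dy=-6->C; (4,6):dx=+4,dy=+2->C; (5,6):dx=+5,dy=+8->C
Step 2: C = 11, D = 4, total pairs = 15.
Step 3: tau = (C - D)/(n(n-1)/2) = (11 - 4)/15 = 0.466667.
Step 4: Exact two-sided p-value (enumerate n! = 720 permutations of y under H0): p = 0.272222.
Step 5: alpha = 0.1. fail to reject H0.

tau_b = 0.4667 (C=11, D=4), p = 0.272222, fail to reject H0.


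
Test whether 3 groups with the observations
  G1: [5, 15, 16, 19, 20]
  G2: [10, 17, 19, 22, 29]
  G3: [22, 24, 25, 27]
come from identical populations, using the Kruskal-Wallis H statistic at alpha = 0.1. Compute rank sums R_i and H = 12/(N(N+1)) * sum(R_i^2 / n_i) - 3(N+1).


Step 1: Combine all N = 14 observations and assign midranks.
sorted (value, group, rank): (5,G1,1), (10,G2,2), (15,G1,3), (16,G1,4), (17,G2,5), (19,G1,6.5), (19,G2,6.5), (20,G1,8), (22,G2,9.5), (22,G3,9.5), (24,G3,11), (25,G3,12), (27,G3,13), (29,G2,14)
Step 2: Sum ranks within each group.
R_1 = 22.5 (n_1 = 5)
R_2 = 37 (n_2 = 5)
R_3 = 45.5 (n_3 = 4)
Step 3: H = 12/(N(N+1)) * sum(R_i^2/n_i) - 3(N+1)
     = 12/(14*15) * (22.5^2/5 + 37^2/5 + 45.5^2/4) - 3*15
     = 0.057143 * 892.612 - 45
     = 6.006429.
Step 4: Ties present; correction factor C = 1 - 12/(14^3 - 14) = 0.995604. Corrected H = 6.006429 / 0.995604 = 6.032947.
Step 5: Under H0, H ~ chi^2(2); p-value = 0.048974.
Step 6: alpha = 0.1. reject H0.

H = 6.0329, df = 2, p = 0.048974, reject H0.


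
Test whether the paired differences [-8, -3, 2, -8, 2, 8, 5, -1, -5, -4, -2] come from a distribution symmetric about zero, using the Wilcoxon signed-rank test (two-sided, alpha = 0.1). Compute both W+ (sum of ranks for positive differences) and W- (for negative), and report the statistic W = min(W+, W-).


Step 1: Drop any zero differences (none here) and take |d_i|.
|d| = [8, 3, 2, 8, 2, 8, 5, 1, 5, 4, 2]
Step 2: Midrank |d_i| (ties get averaged ranks).
ranks: |8|->10, |3|->5, |2|->3, |8|->10, |2|->3, |8|->10, |5|->7.5, |1|->1, |5|->7.5, |4|->6, |2|->3
Step 3: Attach original signs; sum ranks with positive sign and with negative sign.
W+ = 3 + 3 + 10 + 7.5 = 23.5
W- = 10 + 5 + 10 + 1 + 7.5 + 6 + 3 = 42.5
(Check: W+ + W- = 66 should equal n(n+1)/2 = 66.)
Step 4: Test statistic W = min(W+, W-) = 23.5.
Step 5: Ties in |d|, so use the tie-corrected normal approximation.
        E[W] = n(n+1)/4 = 11*12/4 = 33.
        Tie groups: |d|=2 (t=3), |d|=5 (t=2), |d|=8 (t=3); sum(t^3 - t) = 54.
        Var[W] = n(n+1)(2n+1)/24 - sum(t^3-t)/48 = 3036/24 - 54/48 = 125.375.
        z = (W - E[W]) / sqrt(Var[W]) = (23.5 - 33) / 11.1971 = -0.8484.
        Two-sided p = 2*Phi(z) = 0.396196.
Step 6: alpha = 0.1. fail to reject H0.

W+ = 23.5, W- = 42.5, W = min = 23.5, p = 0.396196, fail to reject H0.


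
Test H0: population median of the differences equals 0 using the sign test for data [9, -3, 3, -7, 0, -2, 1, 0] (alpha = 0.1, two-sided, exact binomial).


Step 1: Discard zero differences. Original n = 8; n_eff = number of nonzero differences = 6.
Nonzero differences (with sign): +9, -3, +3, -7, -2, +1
Step 2: Count signs: positive = 3, negative = 3.
Step 3: Under H0: P(positive) = 0.5, so the number of positives S ~ Bin(6, 0.5).
Step 4: Two-sided exact p-value = sum of Bin(6,0.5) probabilities at or below the observed probability = 1.000000.
Step 5: alpha = 0.1. fail to reject H0.

n_eff = 6, pos = 3, neg = 3, p = 1.000000, fail to reject H0.


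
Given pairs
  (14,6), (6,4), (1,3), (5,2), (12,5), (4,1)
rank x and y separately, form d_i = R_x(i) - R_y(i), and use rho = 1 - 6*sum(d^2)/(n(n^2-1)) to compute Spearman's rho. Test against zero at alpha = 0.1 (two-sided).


Step 1: Rank x and y separately (midranks; no ties here).
rank(x): 14->6, 6->4, 1->1, 5->3, 12->5, 4->2
rank(y): 6->6, 4->4, 3->3, 2->2, 5->5, 1->1
Step 2: d_i = R_x(i) - R_y(i); compute d_i^2.
  (6-6)^2=0, (4-4)^2=0, (1-3)^2=4, (3-2)^2=1, (5-5)^2=0, (2-1)^2=1
sum(d^2) = 6.
Step 3: rho = 1 - 6*6 / (6*(6^2 - 1)) = 1 - 36/210 = 0.828571.
Step 4: Under H0, t = rho * sqrt((n-2)/(1-rho^2)) = 2.9598 ~ t(4).
Step 5: Two-sided p-value from the t-distribution with 4 df = 0.041563.
Step 6: alpha = 0.1. reject H0.

rho = 0.8286, p = 0.041563, reject H0 at alpha = 0.1.


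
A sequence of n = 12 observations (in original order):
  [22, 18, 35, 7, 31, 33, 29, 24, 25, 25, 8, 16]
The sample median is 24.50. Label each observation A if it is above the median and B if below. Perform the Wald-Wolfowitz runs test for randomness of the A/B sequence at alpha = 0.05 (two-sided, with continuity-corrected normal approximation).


Step 1: Compute median = 24.50; label A = above, B = below.
Labels in order: BBABAAABAABB  (n_A = 6, n_B = 6)
Step 2: Count runs R = 7.
Step 3: Under H0 (random ordering), E[R] = 2*n_A*n_B/(n_A+n_B) + 1 = 2*6*6/12 + 1 = 7.0000.
        Var[R] = 2*n_A*n_B*(2*n_A*n_B - n_A - n_B) / ((n_A+n_B)^2 * (n_A+n_B-1)) = 4320/1584 = 2.7273.
        SD[R] = 1.6514.
Step 4: R = E[R], so z = 0 with no continuity correction.
Step 5: Two-sided p-value via normal approximation = 2*(1 - Phi(|z|)) = 1.000000.
Step 6: alpha = 0.05. fail to reject H0.

R = 7, z = 0.0000, p = 1.000000, fail to reject H0.


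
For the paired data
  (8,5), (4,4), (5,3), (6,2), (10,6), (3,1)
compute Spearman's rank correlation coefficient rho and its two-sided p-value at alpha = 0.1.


Step 1: Rank x and y separately (midranks; no ties here).
rank(x): 8->5, 4->2, 5->3, 6->4, 10->6, 3->1
rank(y): 5->5, 4->4, 3->3, 2->2, 6->6, 1->1
Step 2: d_i = R_x(i) - R_y(i); compute d_i^2.
  (5-5)^2=0, (2-4)^2=4, (3-3)^2=0, (4-2)^2=4, (6-6)^2=0, (1-1)^2=0
sum(d^2) = 8.
Step 3: rho = 1 - 6*8 / (6*(6^2 - 1)) = 1 - 48/210 = 0.771429.
Step 4: Under H0, t = rho * sqrt((n-2)/(1-rho^2)) = 2.4247 ~ t(4).
Step 5: Two-sided p-value from the t-distribution with 4 df = 0.072397.
Step 6: alpha = 0.1. reject H0.

rho = 0.7714, p = 0.072397, reject H0 at alpha = 0.1.


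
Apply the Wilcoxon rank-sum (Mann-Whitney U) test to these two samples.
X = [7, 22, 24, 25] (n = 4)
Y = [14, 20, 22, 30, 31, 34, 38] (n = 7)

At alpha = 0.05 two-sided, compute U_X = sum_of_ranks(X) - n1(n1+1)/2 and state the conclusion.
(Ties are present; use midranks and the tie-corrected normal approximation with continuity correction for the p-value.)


Step 1: Combine and sort all 11 observations; assign midranks.
sorted (value, group): (7,X), (14,Y), (20,Y), (22,X), (22,Y), (24,X), (25,X), (30,Y), (31,Y), (34,Y), (38,Y)
ranks: 7->1, 14->2, 20->3, 22->4.5, 22->4.5, 24->6, 25->7, 30->8, 31->9, 34->10, 38->11
Step 2: Rank sum for X: R1 = 1 + 4.5 + 6 + 7 = 18.5.
Step 3: U_X = R1 - n1(n1+1)/2 = 18.5 - 4*5/2 = 18.5 - 10 = 8.5.
       U_Y = n1*n2 - U_X = 28 - 8.5 = 19.5.
Step 4: Ties are present, so use the tie-corrected normal approximation (with continuity correction) for the p-value.
Step 5: p-value = 0.343605; compare to alpha = 0.05. fail to reject H0.

U_X = 8.5, p = 0.343605, fail to reject H0 at alpha = 0.05.


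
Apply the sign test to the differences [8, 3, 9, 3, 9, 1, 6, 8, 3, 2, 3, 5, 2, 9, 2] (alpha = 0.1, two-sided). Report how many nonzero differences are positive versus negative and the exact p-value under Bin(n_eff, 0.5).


Step 1: Discard zero differences. Original n = 15; n_eff = number of nonzero differences = 15.
Nonzero differences (with sign): +8, +3, +9, +3, +9, +1, +6, +8, +3, +2, +3, +5, +2, +9, +2
Step 2: Count signs: positive = 15, negative = 0.
Step 3: Under H0: P(positive) = 0.5, so the number of positives S ~ Bin(15, 0.5).
Step 4: Two-sided exact p-value = sum of Bin(15,0.5) probabilities at or below the observed probability = 0.000061.
Step 5: alpha = 0.1. reject H0.

n_eff = 15, pos = 15, neg = 0, p = 0.000061, reject H0.


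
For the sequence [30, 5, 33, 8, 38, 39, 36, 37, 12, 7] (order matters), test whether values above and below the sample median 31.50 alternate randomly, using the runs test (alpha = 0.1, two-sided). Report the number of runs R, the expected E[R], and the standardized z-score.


Step 1: Compute median = 31.50; label A = above, B = below.
Labels in order: BBABAAAABB  (n_A = 5, n_B = 5)
Step 2: Count runs R = 5.
Step 3: Under H0 (random ordering), E[R] = 2*n_A*n_B/(n_A+n_B) + 1 = 2*5*5/10 + 1 = 6.0000.
        Var[R] = 2*n_A*n_B*(2*n_A*n_B - n_A - n_B) / ((n_A+n_B)^2 * (n_A+n_B-1)) = 2000/900 = 2.2222.
        SD[R] = 1.4907.
Step 4: Continuity-corrected z = (R + 0.5 - E[R]) / SD[R] = (5 + 0.5 - 6.0000) / 1.4907 = -0.3354.
Step 5: Two-sided p-value via normal approximation = 2*(1 - Phi(|z|)) = 0.737316.
Step 6: alpha = 0.1. fail to reject H0.

R = 5, z = -0.3354, p = 0.737316, fail to reject H0.


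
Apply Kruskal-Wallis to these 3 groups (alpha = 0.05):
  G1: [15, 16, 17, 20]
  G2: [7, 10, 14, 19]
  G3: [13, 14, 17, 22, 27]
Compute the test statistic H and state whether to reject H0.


Step 1: Combine all N = 13 observations and assign midranks.
sorted (value, group, rank): (7,G2,1), (10,G2,2), (13,G3,3), (14,G2,4.5), (14,G3,4.5), (15,G1,6), (16,G1,7), (17,G1,8.5), (17,G3,8.5), (19,G2,10), (20,G1,11), (22,G3,12), (27,G3,13)
Step 2: Sum ranks within each group.
R_1 = 32.5 (n_1 = 4)
R_2 = 17.5 (n_2 = 4)
R_3 = 41 (n_3 = 5)
Step 3: H = 12/(N(N+1)) * sum(R_i^2/n_i) - 3(N+1)
     = 12/(13*14) * (32.5^2/4 + 17.5^2/4 + 41^2/5) - 3*14
     = 0.065934 * 676.825 - 42
     = 2.625824.
Step 4: Ties present; correction factor C = 1 - 12/(13^3 - 13) = 0.994505. Corrected H = 2.625824 / 0.994505 = 2.640331.
Step 5: Under H0, H ~ chi^2(2); p-value = 0.267091.
Step 6: alpha = 0.05. fail to reject H0.

H = 2.6403, df = 2, p = 0.267091, fail to reject H0.


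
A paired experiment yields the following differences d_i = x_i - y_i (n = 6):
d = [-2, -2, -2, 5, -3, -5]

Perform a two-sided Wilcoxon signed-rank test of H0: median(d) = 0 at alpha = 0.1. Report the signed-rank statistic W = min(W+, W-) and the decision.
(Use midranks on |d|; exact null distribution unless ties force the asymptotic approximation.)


Step 1: Drop any zero differences (none here) and take |d_i|.
|d| = [2, 2, 2, 5, 3, 5]
Step 2: Midrank |d_i| (ties get averaged ranks).
ranks: |2|->2, |2|->2, |2|->2, |5|->5.5, |3|->4, |5|->5.5
Step 3: Attach original signs; sum ranks with positive sign and with negative sign.
W+ = 5.5 = 5.5
W- = 2 + 2 + 2 + 4 + 5.5 = 15.5
(Check: W+ + W- = 21 should equal n(n+1)/2 = 21.)
Step 4: Test statistic W = min(W+, W-) = 5.5.
Step 5: Ties in |d|, so use the tie-corrected normal approximation.
        E[W] = n(n+1)/4 = 6*7/4 = 10.5.
        Tie groups: |d|=2 (t=3), |d|=5 (t=2); sum(t^3 - t) = 30.
        Var[W] = n(n+1)(2n+1)/24 - sum(t^3-t)/48 = 546/24 - 30/48 = 22.125.
        z = (W - E[W]) / sqrt(Var[W]) = (5.5 - 10.5) / 4.7037 = -1.0630.
        Two-sided p = 2*Phi(z) = 0.287787.
Step 6: alpha = 0.1. fail to reject H0.

W+ = 5.5, W- = 15.5, W = min = 5.5, p = 0.287787, fail to reject H0.


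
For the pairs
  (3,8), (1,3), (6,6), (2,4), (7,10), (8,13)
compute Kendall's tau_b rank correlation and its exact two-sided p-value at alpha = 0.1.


Step 1: Enumerate the 15 unordered pairs (i,j) with i<j and classify each by sign(x_j-x_i) * sign(y_j-y_i).
  (1,2):dx=-2,dy=-5->C; (1,3):dx=+3,dy=-2->D; (1,4):dx=-1,dy=-4->C; (1,5):dx=+4,dy=+2->C
  (1,6):dx=+5,dy=+5->C; (2,3):dx=+5,dy=+3->C; (2,4):dx=+1,dy=+1->C; (2,5):dx=+6,dy=+7->C
  (2,6):dx=+7,dy=+10->C; (3,4):dx=-4,dy=-2->C; (3,5):dx=+1,dy=+4->C; (3,6):dx=+2,dy=+7->C
  (4,5):dx=+5,dy=+6->C; (4,6):dx=+6,dy=+9->C; (5,6):dx=+1,dy=+3->C
Step 2: C = 14, D = 1, total pairs = 15.
Step 3: tau = (C - D)/(n(n-1)/2) = (14 - 1)/15 = 0.866667.
Step 4: Exact two-sided p-value (enumerate n! = 720 permutations of y under H0): p = 0.016667.
Step 5: alpha = 0.1. reject H0.

tau_b = 0.8667 (C=14, D=1), p = 0.016667, reject H0.


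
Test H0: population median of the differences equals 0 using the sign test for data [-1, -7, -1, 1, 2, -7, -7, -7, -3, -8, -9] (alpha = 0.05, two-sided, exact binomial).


Step 1: Discard zero differences. Original n = 11; n_eff = number of nonzero differences = 11.
Nonzero differences (with sign): -1, -7, -1, +1, +2, -7, -7, -7, -3, -8, -9
Step 2: Count signs: positive = 2, negative = 9.
Step 3: Under H0: P(positive) = 0.5, so the number of positives S ~ Bin(11, 0.5).
Step 4: Two-sided exact p-value = sum of Bin(11,0.5) probabilities at or below the observed probability = 0.065430.
Step 5: alpha = 0.05. fail to reject H0.

n_eff = 11, pos = 2, neg = 9, p = 0.065430, fail to reject H0.


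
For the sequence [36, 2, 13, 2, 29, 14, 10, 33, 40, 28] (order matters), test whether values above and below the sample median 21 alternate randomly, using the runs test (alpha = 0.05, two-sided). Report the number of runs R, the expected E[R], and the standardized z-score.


Step 1: Compute median = 21; label A = above, B = below.
Labels in order: ABBBABBAAA  (n_A = 5, n_B = 5)
Step 2: Count runs R = 5.
Step 3: Under H0 (random ordering), E[R] = 2*n_A*n_B/(n_A+n_B) + 1 = 2*5*5/10 + 1 = 6.0000.
        Var[R] = 2*n_A*n_B*(2*n_A*n_B - n_A - n_B) / ((n_A+n_B)^2 * (n_A+n_B-1)) = 2000/900 = 2.2222.
        SD[R] = 1.4907.
Step 4: Continuity-corrected z = (R + 0.5 - E[R]) / SD[R] = (5 + 0.5 - 6.0000) / 1.4907 = -0.3354.
Step 5: Two-sided p-value via normal approximation = 2*(1 - Phi(|z|)) = 0.737316.
Step 6: alpha = 0.05. fail to reject H0.

R = 5, z = -0.3354, p = 0.737316, fail to reject H0.


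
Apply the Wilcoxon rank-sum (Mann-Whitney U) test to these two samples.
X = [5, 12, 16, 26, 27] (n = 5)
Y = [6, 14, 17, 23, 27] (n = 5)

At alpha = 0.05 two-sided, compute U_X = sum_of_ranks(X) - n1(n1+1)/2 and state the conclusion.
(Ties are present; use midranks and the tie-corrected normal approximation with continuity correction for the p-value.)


Step 1: Combine and sort all 10 observations; assign midranks.
sorted (value, group): (5,X), (6,Y), (12,X), (14,Y), (16,X), (17,Y), (23,Y), (26,X), (27,X), (27,Y)
ranks: 5->1, 6->2, 12->3, 14->4, 16->5, 17->6, 23->7, 26->8, 27->9.5, 27->9.5
Step 2: Rank sum for X: R1 = 1 + 3 + 5 + 8 + 9.5 = 26.5.
Step 3: U_X = R1 - n1(n1+1)/2 = 26.5 - 5*6/2 = 26.5 - 15 = 11.5.
       U_Y = n1*n2 - U_X = 25 - 11.5 = 13.5.
Step 4: Ties are present, so use the tie-corrected normal approximation (with continuity correction) for the p-value.
Step 5: p-value = 0.916563; compare to alpha = 0.05. fail to reject H0.

U_X = 11.5, p = 0.916563, fail to reject H0 at alpha = 0.05.


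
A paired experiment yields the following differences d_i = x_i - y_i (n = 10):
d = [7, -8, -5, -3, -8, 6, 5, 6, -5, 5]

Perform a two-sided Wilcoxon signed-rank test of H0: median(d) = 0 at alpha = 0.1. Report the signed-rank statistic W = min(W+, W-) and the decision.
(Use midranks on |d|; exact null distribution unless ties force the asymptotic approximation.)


Step 1: Drop any zero differences (none here) and take |d_i|.
|d| = [7, 8, 5, 3, 8, 6, 5, 6, 5, 5]
Step 2: Midrank |d_i| (ties get averaged ranks).
ranks: |7|->8, |8|->9.5, |5|->3.5, |3|->1, |8|->9.5, |6|->6.5, |5|->3.5, |6|->6.5, |5|->3.5, |5|->3.5
Step 3: Attach original signs; sum ranks with positive sign and with negative sign.
W+ = 8 + 6.5 + 3.5 + 6.5 + 3.5 = 28
W- = 9.5 + 3.5 + 1 + 9.5 + 3.5 = 27
(Check: W+ + W- = 55 should equal n(n+1)/2 = 55.)
Step 4: Test statistic W = min(W+, W-) = 27.
Step 5: Ties in |d|, so use the tie-corrected normal approximation.
        E[W] = n(n+1)/4 = 10*11/4 = 27.5.
        Tie groups: |d|=5 (t=4), |d|=6 (t=2), |d|=8 (t=2); sum(t^3 - t) = 72.
        Var[W] = n(n+1)(2n+1)/24 - sum(t^3-t)/48 = 2310/24 - 72/48 = 94.75.
        z = (W - E[W]) / sqrt(Var[W]) = (27 - 27.5) / 9.7340 = -0.0514.
        Two-sided p = 2*Phi(z) = 0.959033.
Step 6: alpha = 0.1. fail to reject H0.

W+ = 28, W- = 27, W = min = 27, p = 0.959033, fail to reject H0.


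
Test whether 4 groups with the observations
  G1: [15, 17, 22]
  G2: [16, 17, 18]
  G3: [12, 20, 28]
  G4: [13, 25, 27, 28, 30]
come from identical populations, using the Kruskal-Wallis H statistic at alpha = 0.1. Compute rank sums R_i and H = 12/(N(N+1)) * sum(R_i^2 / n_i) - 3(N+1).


Step 1: Combine all N = 14 observations and assign midranks.
sorted (value, group, rank): (12,G3,1), (13,G4,2), (15,G1,3), (16,G2,4), (17,G1,5.5), (17,G2,5.5), (18,G2,7), (20,G3,8), (22,G1,9), (25,G4,10), (27,G4,11), (28,G3,12.5), (28,G4,12.5), (30,G4,14)
Step 2: Sum ranks within each group.
R_1 = 17.5 (n_1 = 3)
R_2 = 16.5 (n_2 = 3)
R_3 = 21.5 (n_3 = 3)
R_4 = 49.5 (n_4 = 5)
Step 3: H = 12/(N(N+1)) * sum(R_i^2/n_i) - 3(N+1)
     = 12/(14*15) * (17.5^2/3 + 16.5^2/3 + 21.5^2/3 + 49.5^2/5) - 3*15
     = 0.057143 * 836.967 - 45
     = 2.826667.
Step 4: Ties present; correction factor C = 1 - 12/(14^3 - 14) = 0.995604. Corrected H = 2.826667 / 0.995604 = 2.839146.
Step 5: Under H0, H ~ chi^2(3); p-value = 0.417096.
Step 6: alpha = 0.1. fail to reject H0.

H = 2.8391, df = 3, p = 0.417096, fail to reject H0.


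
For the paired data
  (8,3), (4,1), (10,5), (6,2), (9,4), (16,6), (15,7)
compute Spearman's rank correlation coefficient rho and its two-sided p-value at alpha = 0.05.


Step 1: Rank x and y separately (midranks; no ties here).
rank(x): 8->3, 4->1, 10->5, 6->2, 9->4, 16->7, 15->6
rank(y): 3->3, 1->1, 5->5, 2->2, 4->4, 6->6, 7->7
Step 2: d_i = R_x(i) - R_y(i); compute d_i^2.
  (3-3)^2=0, (1-1)^2=0, (5-5)^2=0, (2-2)^2=0, (4-4)^2=0, (7-6)^2=1, (6-7)^2=1
sum(d^2) = 2.
Step 3: rho = 1 - 6*2 / (7*(7^2 - 1)) = 1 - 12/336 = 0.964286.
Step 4: Under H0, t = rho * sqrt((n-2)/(1-rho^2)) = 8.1408 ~ t(5).
Step 5: Two-sided p-value from the t-distribution with 5 df = 0.000454.
Step 6: alpha = 0.05. reject H0.

rho = 0.9643, p = 0.000454, reject H0 at alpha = 0.05.


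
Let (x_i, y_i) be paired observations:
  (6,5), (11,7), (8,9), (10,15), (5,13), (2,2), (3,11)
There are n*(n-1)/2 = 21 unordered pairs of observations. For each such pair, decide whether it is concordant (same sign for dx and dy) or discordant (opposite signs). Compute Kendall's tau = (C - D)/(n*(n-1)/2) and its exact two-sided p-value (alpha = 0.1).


Step 1: Enumerate the 21 unordered pairs (i,j) with i<j and classify each by sign(x_j-x_i) * sign(y_j-y_i).
  (1,2):dx=+5,dy=+2->C; (1,3):dx=+2,dy=+4->C; (1,4):dx=+4,dy=+10->C; (1,5):dx=-1,dy=+8->D
  (1,6):dx=-4,dy=-3->C; (1,7):dx=-3,dy=+6->D; (2,3):dx=-3,dy=+2->D; (2,4):dx=-1,dy=+8->D
  (2,5):dx=-6,dy=+6->D; (2,6):dx=-9,dy=-5->C; (2,7):dx=-8,dy=+4->D; (3,4):dx=+2,dy=+6->C
  (3,5):dx=-3,dy=+4->D; (3,6):dx=-6,dy=-7->C; (3,7):dx=-5,dy=+2->D; (4,5):dx=-5,dy=-2->C
  (4,6):dx=-8,dy=-13->C; (4,7):dx=-7,dy=-4->C; (5,6):dx=-3,dy=-11->C; (5,7):dx=-2,dy=-2->C
  (6,7):dx=+1,dy=+9->C
Step 2: C = 13, D = 8, total pairs = 21.
Step 3: tau = (C - D)/(n(n-1)/2) = (13 - 8)/21 = 0.238095.
Step 4: Exact two-sided p-value (enumerate n! = 5040 permutations of y under H0): p = 0.561905.
Step 5: alpha = 0.1. fail to reject H0.

tau_b = 0.2381 (C=13, D=8), p = 0.561905, fail to reject H0.


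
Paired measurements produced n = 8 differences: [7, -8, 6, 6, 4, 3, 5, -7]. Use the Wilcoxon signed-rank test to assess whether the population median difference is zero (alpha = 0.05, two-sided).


Step 1: Drop any zero differences (none here) and take |d_i|.
|d| = [7, 8, 6, 6, 4, 3, 5, 7]
Step 2: Midrank |d_i| (ties get averaged ranks).
ranks: |7|->6.5, |8|->8, |6|->4.5, |6|->4.5, |4|->2, |3|->1, |5|->3, |7|->6.5
Step 3: Attach original signs; sum ranks with positive sign and with negative sign.
W+ = 6.5 + 4.5 + 4.5 + 2 + 1 + 3 = 21.5
W- = 8 + 6.5 = 14.5
(Check: W+ + W- = 36 should equal n(n+1)/2 = 36.)
Step 4: Test statistic W = min(W+, W-) = 14.5.
Step 5: Ties in |d|, so use the tie-corrected normal approximation.
        E[W] = n(n+1)/4 = 8*9/4 = 18.
        Tie groups: |d|=6 (t=2), |d|=7 (t=2); sum(t^3 - t) = 12.
        Var[W] = n(n+1)(2n+1)/24 - sum(t^3-t)/48 = 1224/24 - 12/48 = 50.75.
        z = (W - E[W]) / sqrt(Var[W]) = (14.5 - 18) / 7.1239 = -0.4913.
        Two-sided p = 2*Phi(z) = 0.623212.
Step 6: alpha = 0.05. fail to reject H0.

W+ = 21.5, W- = 14.5, W = min = 14.5, p = 0.623212, fail to reject H0.


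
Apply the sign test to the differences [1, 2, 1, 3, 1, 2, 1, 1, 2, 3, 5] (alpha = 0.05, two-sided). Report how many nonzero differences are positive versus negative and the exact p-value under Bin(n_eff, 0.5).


Step 1: Discard zero differences. Original n = 11; n_eff = number of nonzero differences = 11.
Nonzero differences (with sign): +1, +2, +1, +3, +1, +2, +1, +1, +2, +3, +5
Step 2: Count signs: positive = 11, negative = 0.
Step 3: Under H0: P(positive) = 0.5, so the number of positives S ~ Bin(11, 0.5).
Step 4: Two-sided exact p-value = sum of Bin(11,0.5) probabilities at or below the observed probability = 0.000977.
Step 5: alpha = 0.05. reject H0.

n_eff = 11, pos = 11, neg = 0, p = 0.000977, reject H0.
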